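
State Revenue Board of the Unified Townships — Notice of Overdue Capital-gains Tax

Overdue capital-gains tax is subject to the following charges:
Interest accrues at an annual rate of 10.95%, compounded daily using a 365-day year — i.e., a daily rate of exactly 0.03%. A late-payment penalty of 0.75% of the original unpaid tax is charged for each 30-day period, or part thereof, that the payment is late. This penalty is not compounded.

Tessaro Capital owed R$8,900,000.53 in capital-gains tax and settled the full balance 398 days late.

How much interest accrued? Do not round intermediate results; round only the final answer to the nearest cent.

R$1,128,523.44

Interest: R$8,900,000.53 × ((1 + 0.0003)^398 − 1) = R$8,900,000.53 × 0.12680038… = R$1,128,523.4424…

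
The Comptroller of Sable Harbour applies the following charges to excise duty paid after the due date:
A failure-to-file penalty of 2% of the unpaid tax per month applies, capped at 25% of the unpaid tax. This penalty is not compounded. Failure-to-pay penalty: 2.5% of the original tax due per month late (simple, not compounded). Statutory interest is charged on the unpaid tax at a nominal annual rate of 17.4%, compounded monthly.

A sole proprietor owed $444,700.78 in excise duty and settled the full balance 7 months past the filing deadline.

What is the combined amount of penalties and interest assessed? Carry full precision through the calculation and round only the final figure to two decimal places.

Failure-to-file: 7 × 2% × $444,700.78 = $62,258.11… (under the 25% cap)
Failure-to-pay penalty: 7 × 2.5% × $444,700.78 = $77,822.64…
Interest (17.4%/yr ÷ 12 = 1.45%/month): $444,700.78 × ((1 + 0.0145)^7 − 1) = $47,148.7387…
Penalties + interest = $140,080.7457 + $47,148.7387… = $187,229.48

$187,229.48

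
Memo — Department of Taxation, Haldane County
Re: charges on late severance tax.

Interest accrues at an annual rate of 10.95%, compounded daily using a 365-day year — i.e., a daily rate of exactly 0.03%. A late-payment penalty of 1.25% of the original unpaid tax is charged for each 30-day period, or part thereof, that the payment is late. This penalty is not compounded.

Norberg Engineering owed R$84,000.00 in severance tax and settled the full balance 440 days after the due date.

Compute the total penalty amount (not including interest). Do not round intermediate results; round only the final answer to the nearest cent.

R$15,750.00

Penalty periods: ⌈440/30⌉ = 15; penalty = 15 × 1.25% × R$84,000.00 = R$15,750.00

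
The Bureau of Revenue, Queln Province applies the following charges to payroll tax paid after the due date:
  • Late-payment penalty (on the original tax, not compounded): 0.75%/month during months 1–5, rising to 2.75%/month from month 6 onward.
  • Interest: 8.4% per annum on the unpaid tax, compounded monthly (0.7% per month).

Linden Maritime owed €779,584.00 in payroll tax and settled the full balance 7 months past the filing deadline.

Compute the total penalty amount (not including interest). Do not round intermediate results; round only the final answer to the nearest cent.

€72,111.52

Penalty, months 1–5: 5 × 0.75% × €779,584.00 = €29,234.40
Penalty, months 6–7: 2 × 2.75% × €779,584.00 = €42,877.12
Total penalty = €29,234.40 + €42,877.12 = €72,111.52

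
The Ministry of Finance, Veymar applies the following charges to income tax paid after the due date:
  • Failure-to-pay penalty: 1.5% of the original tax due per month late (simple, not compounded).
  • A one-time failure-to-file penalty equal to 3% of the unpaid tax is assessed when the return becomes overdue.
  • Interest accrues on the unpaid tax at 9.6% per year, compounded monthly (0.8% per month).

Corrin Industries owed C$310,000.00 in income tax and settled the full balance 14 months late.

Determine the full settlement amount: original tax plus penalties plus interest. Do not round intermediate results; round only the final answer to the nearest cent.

C$420,984.51

Failure-to-file penalty: 3% × C$310,000.00 = C$9,300.00
Failure-to-pay penalty: 14 × 1.5% × C$310,000.00 = C$65,100.00
Interest: C$310,000.00 × ((1 + 0.008)^14 − 1) = C$310,000.00 × 0.1180145… = C$36,584.5057…
Total = C$310,000.00 + C$74,400.0000 + C$36,584.5057… = C$420,984.51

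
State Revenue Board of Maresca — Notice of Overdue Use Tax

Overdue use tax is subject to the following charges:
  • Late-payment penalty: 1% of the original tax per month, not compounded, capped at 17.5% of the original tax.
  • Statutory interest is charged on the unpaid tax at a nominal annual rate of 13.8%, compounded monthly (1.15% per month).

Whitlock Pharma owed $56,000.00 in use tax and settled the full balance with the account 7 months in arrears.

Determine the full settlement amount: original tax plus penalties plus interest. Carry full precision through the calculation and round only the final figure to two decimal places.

Penalty: 7 × 1% × $56,000.00 = $3,920.00 (below the 17.5% cap of $9,800.00)
Interest: $56,000.00 × ((1 + 0.0115)^7 − 1) = $56,000.00 × 0.0833311… = $4,666.5414…
Total = $56,000.00 + $3,920.0000 + $4,666.5414… = $64,586.54

$64,586.54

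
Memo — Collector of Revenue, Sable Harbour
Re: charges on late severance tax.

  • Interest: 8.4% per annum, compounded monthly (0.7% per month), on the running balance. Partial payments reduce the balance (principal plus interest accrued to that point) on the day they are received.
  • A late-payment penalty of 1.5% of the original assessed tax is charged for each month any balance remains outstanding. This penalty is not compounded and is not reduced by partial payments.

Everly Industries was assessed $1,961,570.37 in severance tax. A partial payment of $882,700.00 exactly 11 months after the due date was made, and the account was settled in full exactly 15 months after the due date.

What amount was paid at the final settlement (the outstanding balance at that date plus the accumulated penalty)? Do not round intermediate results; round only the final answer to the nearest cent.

Balance at month 11: $1,961,570.3700 × (1 + 0.007)^11 = $2,118,010.3053…
After $882,700.00 payment: $2,118,010.3053… − $882,700.00 = $1,235,310.3053…
Balance at month 15: $1,235,310.3053… × (1 + 0.007)^4 = $1,270,263.8729…
Penalty: 15 × 1.5% × $1,961,570.37 = $441,353.33…
Final settlement = outstanding balance + penalty = $1,270,263.8729… + $441,353.33… = $1,711,617.21

$1,711,617.21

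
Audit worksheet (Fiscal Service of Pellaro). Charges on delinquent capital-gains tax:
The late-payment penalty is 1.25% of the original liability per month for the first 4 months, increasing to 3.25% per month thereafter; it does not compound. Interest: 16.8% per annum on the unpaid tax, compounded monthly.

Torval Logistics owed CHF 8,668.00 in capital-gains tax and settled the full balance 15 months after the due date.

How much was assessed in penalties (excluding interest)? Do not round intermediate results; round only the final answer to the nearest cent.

CHF 3,532.21

Penalty, months 1–4: 4 × 1.25% × CHF 8,668.00 = CHF 433.40
Penalty, months 5–15: 11 × 3.25% × CHF 8,668.00 = CHF 3,098.81
Total penalty = CHF 433.40 + CHF 3,098.81 = CHF 3,532.21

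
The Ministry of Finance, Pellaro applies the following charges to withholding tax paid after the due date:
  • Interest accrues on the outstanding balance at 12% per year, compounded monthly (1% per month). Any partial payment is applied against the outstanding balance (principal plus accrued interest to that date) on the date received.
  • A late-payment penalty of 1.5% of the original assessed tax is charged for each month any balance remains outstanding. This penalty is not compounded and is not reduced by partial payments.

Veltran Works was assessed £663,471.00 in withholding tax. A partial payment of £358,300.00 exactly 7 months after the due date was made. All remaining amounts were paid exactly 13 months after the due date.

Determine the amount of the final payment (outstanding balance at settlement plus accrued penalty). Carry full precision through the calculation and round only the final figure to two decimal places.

£504,126.06

Balance at month 7: £663,471.0000 × (1 + 0.01)^7 = £711,330.7142…
After £358,300.00 payment: £711,330.7142… − £358,300.00 = £353,030.7142…
Balance at month 13: £353,030.7142… × (1 + 0.01)^6 = £374,749.2169…
Penalty: 13 × 1.5% × £663,471.00 = £129,376.85…
Final settlement = outstanding balance + penalty = £374,749.2169… + £129,376.85… = £504,126.06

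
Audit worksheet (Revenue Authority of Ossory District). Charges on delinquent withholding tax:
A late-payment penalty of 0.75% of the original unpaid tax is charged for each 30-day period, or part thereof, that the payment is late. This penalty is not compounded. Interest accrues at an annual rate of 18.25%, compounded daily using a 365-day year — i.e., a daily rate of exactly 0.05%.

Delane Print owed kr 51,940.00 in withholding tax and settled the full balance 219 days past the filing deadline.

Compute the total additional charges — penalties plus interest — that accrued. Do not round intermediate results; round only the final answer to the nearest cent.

kr 9,125.31

Penalty periods: ⌈219/30⌉ = 8; penalty = 8 × 0.75% × kr 51,940.00 = kr 3,116.40
Interest: kr 51,940.00 × ((1 + 0.0005)^219 − 1) = kr 51,940.00 × 0.11568954… = kr 6,008.9146…
Penalties + interest = kr 3,116.4000 + kr 6,008.9146… = kr 9,125.31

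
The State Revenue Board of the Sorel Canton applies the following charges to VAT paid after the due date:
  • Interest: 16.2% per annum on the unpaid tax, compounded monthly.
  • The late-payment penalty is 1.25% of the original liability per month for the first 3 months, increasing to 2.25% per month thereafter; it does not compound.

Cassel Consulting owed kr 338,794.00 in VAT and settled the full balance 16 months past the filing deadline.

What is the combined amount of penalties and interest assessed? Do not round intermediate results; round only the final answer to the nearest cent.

Penalty, months 1–3: 3 × 1.25% × kr 338,794.00 = kr 12,704.78…
Penalty, months 4–16: 13 × 2.25% × kr 338,794.00 = kr 99,097.25…
Interest (16.2%/yr ÷ 12 = 1.35%/month): kr 338,794.00 × ((1 + 0.0135)^16 − 1) = kr 81,076.8834…
Penalties + interest = kr 111,802.0200 + kr 81,076.8834… = kr 192,878.90

kr 192,878.90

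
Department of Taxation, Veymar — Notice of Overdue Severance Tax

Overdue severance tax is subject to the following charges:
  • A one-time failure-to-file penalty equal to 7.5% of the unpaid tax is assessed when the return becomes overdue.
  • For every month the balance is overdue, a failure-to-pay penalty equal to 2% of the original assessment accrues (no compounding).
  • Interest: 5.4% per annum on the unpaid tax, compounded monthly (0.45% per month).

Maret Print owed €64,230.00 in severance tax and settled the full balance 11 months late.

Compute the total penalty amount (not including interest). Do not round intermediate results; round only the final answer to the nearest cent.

€18,947.85

Failure-to-file penalty: 7.5% × €64,230.00 = €4,817.25
Failure-to-pay penalty = 2% × €64,230.00 × 11 mo = €14,130.60
Total penalty = €4,817.25 + €14,130.60 = €18,947.85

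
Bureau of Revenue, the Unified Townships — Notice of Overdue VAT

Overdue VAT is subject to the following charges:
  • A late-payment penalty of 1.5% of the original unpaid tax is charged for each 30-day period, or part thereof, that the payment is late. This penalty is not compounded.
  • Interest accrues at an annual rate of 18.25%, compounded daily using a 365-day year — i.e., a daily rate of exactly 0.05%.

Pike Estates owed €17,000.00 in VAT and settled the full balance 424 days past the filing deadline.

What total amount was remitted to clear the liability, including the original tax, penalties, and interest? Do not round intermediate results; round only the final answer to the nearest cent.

Penalty periods: ⌈424/30⌉ = 15; penalty = 15 × 1.5% × €17,000.00 = €3,825.00
Interest: €17,000.00 × ((1 + 0.0005)^424 − 1) = €17,000.00 × 0.23608239… = €4,013.4007…
Total = €17,000.00 + €3,825.0000 + €4,013.4007… = €24,838.40

€24,838.40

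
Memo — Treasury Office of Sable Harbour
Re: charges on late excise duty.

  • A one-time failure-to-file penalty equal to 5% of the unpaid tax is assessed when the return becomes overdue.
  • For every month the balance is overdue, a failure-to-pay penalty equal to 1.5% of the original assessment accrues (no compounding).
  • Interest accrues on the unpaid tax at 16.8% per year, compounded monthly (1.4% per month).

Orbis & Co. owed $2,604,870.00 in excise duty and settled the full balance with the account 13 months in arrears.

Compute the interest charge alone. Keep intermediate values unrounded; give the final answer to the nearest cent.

Interest: $2,604,870.00 × ((1 + 0.014)^13 − 1) = $2,604,870.00 × 0.1981010… = $516,027.2391…

$516,027.24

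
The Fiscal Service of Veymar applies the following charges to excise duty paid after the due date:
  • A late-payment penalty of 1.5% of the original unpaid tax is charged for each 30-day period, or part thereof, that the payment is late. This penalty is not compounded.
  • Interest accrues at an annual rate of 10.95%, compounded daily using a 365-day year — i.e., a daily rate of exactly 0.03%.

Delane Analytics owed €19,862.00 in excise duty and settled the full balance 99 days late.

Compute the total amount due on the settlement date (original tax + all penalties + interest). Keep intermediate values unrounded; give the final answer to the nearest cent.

€21,652.38

Penalty periods: ⌈99/30⌉ = 4; penalty = 4 × 1.5% × €19,862.00 = €1,191.72
Interest: €19,862.00 × ((1 + 0.0003)^99 − 1) = €19,862.00 × 0.03014086… = €598.6577…
Total = €19,862.00 + €1,191.7200 + €598.6577… = €21,652.38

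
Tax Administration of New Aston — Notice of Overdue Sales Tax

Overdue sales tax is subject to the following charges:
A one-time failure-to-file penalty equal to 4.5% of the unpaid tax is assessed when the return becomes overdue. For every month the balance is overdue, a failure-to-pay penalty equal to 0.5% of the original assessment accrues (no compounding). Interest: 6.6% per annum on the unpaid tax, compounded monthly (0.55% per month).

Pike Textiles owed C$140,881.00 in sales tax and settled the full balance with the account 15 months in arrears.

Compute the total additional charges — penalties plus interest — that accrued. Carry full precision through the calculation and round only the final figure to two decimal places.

C$28,986.72

Failure-to-file penalty: 4.5% × C$140,881.00 = C$6,339.65…
Failure-to-pay penalty: 15 × 0.5% × C$140,881.00 = C$10,566.08…
Interest: C$140,881.00 × ((1 + 0.0055)^15 − 1) = C$140,881.00 × 0.0857532… = C$12,080.9987…
Penalties + interest = C$16,905.7200 + C$12,080.9987… = C$28,986.72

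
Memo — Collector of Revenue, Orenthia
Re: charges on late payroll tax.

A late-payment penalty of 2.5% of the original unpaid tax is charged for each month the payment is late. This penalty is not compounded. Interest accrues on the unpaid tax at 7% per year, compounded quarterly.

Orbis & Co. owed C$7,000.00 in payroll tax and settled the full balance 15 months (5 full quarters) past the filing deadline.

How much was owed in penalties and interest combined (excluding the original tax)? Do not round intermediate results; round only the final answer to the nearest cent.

Late-payment penalty = 2.5% × C$7,000.00 × 15 mo = C$2,625.00
Interest (7%/yr ÷ 4 = 1.75%/quarter): C$7,000.00 × ((1 + 0.0175)^5 − 1) = C$634.3160…
Penalties + interest = C$2,625.0000 + C$634.3160… = C$3,259.32

C$3,259.32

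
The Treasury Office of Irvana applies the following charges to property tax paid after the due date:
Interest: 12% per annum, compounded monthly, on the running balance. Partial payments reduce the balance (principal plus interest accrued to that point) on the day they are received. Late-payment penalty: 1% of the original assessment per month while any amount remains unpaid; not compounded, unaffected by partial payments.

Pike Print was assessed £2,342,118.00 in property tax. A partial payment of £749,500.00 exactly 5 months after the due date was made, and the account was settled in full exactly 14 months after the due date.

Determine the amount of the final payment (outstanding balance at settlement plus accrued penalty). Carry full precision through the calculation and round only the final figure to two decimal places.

Monthly rate = 12% ÷ 12 = 1%
Balance at month 5: £2,342,118.0000 × (1 + 0.01)^5 = £2,461,589.5565…
After £749,500.00 payment: £2,461,589.5565… − £749,500.00 = £1,712,089.5565…
Balance at month 14: £1,712,089.5565… × (1 + 0.01)^9 = £1,872,487.1335…
Penalty: 14 × 1% × £2,342,118.00 = £327,896.52
Final settlement = outstanding balance + penalty = £1,872,487.1335… + £327,896.52 = £2,200,383.65

£2,200,383.65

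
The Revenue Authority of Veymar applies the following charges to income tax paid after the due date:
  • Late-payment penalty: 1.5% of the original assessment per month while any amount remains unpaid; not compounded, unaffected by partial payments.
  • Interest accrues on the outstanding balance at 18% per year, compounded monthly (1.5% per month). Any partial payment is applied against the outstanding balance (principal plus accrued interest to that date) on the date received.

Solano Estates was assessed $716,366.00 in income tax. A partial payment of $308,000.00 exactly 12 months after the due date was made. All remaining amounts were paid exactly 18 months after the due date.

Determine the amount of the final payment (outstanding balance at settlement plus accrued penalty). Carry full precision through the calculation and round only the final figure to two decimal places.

$793,172.68

Balance at month 12: $716,366.0000 × (1 + 0.015)^12 = $856,500.2070…
After $308,000.00 payment: $856,500.2070… − $308,000.00 = $548,500.2070…
Balance at month 18: $548,500.2070… × (1 + 0.015)^6 = $599,753.8566…
Penalty: 18 × 1.5% × $716,366.00 = $193,418.82
Final settlement = outstanding balance + penalty = $599,753.8566… + $193,418.82 = $793,172.68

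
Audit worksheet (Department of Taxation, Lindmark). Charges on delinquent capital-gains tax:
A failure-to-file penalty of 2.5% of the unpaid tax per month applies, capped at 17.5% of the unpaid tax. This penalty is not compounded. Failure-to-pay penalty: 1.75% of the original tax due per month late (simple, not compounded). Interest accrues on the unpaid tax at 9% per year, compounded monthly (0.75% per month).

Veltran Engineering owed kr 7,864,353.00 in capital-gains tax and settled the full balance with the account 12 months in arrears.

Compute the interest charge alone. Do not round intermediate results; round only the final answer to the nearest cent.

Interest: kr 7,864,353.00 × ((1 + 0.0075)^12 − 1) = kr 7,864,353.00 × 0.0938069… = kr 737,730.5571…

kr 737,730.56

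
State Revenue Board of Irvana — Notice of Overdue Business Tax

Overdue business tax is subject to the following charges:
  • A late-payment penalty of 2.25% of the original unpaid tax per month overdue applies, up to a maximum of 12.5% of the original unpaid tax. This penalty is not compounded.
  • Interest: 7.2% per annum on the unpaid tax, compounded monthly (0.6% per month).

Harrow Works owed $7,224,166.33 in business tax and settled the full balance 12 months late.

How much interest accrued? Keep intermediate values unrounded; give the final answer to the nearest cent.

Interest: $7,224,166.33 × ((1 + 0.006)^12 − 1) = $7,224,166.33 × 0.0744242… = $537,652.5666…

$537,652.57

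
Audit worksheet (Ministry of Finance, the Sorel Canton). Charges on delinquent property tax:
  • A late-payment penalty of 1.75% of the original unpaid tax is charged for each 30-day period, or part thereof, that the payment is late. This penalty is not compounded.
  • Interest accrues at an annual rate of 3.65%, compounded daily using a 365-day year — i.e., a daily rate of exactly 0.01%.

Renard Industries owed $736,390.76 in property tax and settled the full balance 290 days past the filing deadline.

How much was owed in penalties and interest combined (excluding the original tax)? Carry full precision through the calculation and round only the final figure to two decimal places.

$150,535.28

Penalty periods: ⌈290/30⌉ = 10; penalty = 10 × 1.75% × $736,390.76 = $128,868.38…
Interest: $736,390.76 × ((1 + 0.0001)^290 − 1) = $736,390.76 × 0.02942310… = $21,666.9004…
Penalties + interest = $128,868.3830 + $21,666.9004… = $150,535.28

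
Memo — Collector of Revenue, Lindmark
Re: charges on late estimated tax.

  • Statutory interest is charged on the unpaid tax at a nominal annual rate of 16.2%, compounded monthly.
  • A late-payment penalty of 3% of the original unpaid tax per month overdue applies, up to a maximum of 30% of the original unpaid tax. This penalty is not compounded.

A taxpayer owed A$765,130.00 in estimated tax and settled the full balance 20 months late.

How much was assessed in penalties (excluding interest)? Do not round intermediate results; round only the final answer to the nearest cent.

Penalty (uncapped): 20 × 3% × A$765,130.00 = A$459,078.00; cap = 30% × A$765,130.00 = A$229,539.00 → penalty = A$229,539.00

A$229,539.00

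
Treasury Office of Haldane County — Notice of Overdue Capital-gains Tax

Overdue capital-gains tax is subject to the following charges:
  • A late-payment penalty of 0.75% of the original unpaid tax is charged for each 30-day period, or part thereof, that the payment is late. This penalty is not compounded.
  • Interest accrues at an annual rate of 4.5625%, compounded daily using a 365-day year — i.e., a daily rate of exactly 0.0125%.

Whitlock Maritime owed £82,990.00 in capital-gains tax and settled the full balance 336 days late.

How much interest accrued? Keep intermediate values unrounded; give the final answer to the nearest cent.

Interest: £82,990.00 × ((1 + 0.000125)^336 − 1) = £82,990.00 × 0.04289174… = £3,559.5856…

£3,559.59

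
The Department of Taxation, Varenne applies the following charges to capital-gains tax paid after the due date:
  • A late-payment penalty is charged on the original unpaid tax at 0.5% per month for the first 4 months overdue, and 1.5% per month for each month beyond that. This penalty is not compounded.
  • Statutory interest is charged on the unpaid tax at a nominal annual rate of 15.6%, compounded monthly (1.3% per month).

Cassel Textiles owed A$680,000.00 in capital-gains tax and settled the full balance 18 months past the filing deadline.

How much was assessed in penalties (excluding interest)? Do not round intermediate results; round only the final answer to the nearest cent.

A$156,400.00

Penalty, months 1–4: 4 × 0.5% × A$680,000.00 = A$13,600.00
Penalty, months 5–18: 14 × 1.5% × A$680,000.00 = A$142,800.00
Total penalty = A$13,600.00 + A$142,800.00 = A$156,400.00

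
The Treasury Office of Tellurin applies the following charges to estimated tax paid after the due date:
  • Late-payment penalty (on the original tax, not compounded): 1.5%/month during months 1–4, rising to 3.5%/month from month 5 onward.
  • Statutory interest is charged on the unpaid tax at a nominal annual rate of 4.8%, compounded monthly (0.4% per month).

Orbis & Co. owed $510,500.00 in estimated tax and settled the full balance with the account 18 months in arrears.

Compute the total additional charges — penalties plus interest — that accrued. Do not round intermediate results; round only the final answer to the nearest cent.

$318,807.77

Penalty, months 1–4: 4 × 1.5% × $510,500.00 = $30,630.00
Penalty, months 5–18: 14 × 3.5% × $510,500.00 = $250,145.00
Interest: $510,500.00 × ((1 + 0.004)^18 − 1) = $510,500.00 × 0.0745010… = $38,032.7688…
Penalties + interest = $280,775.0000 + $38,032.7688… = $318,807.77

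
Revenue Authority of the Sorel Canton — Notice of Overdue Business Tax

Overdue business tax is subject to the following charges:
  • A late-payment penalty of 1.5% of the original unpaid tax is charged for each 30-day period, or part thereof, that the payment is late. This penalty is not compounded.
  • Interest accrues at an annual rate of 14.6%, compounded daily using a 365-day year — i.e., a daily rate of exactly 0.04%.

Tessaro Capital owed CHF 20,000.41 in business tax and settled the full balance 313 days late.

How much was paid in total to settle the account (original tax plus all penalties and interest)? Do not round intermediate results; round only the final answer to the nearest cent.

Penalty periods: ⌈313/30⌉ = 11; penalty = 11 × 1.5% × CHF 20,000.41 = CHF 3,300.07…
Interest: CHF 20,000.41 × ((1 + 0.0004)^313 − 1) = CHF 20,000.41 × 0.13334673… = CHF 2,666.9893…
Total = CHF 20,000.41 + CHF 3,300.0677… + CHF 2,666.9893… = CHF 25,967.47

CHF 25,967.47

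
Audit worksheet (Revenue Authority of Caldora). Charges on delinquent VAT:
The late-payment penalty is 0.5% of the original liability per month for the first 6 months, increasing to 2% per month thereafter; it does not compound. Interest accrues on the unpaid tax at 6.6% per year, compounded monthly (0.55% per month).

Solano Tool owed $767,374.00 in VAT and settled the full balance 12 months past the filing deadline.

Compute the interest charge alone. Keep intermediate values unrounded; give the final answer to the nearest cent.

$52,207.18

Interest: $767,374.00 × ((1 + 0.0055)^12 − 1) = $767,374.00 × 0.0680336… = $52,207.1847…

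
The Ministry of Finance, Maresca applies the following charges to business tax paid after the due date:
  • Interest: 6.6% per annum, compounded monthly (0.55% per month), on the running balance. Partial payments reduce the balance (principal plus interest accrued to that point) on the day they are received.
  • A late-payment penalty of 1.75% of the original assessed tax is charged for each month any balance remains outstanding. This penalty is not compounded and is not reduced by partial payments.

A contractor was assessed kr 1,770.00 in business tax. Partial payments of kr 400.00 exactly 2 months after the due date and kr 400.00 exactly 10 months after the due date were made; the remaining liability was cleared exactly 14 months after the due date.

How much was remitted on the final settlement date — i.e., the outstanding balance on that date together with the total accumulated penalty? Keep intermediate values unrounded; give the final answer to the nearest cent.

kr 1,508.83

Balance at month 2: kr 1,770.0000 × (1 + 0.0055)^2 = kr 1,789.5235…
After kr 400.00 payment: kr 1,789.5235… − kr 400.00 = kr 1,389.5235…
Balance at month 10: kr 1,389.5235… × (1 + 0.0055)^8 = kr 1,451.8525…
After kr 400.00 payment: kr 1,451.8525… − kr 400.00 = kr 1,051.8525…
Balance at month 14: kr 1,051.8525… × (1 + 0.0055)^4 = kr 1,075.1849…
Penalty: 14 × 1.75% × kr 1,770.00 = kr 433.65
Final settlement = outstanding balance + penalty = kr 1,075.1849… + kr 433.65 = kr 1,508.83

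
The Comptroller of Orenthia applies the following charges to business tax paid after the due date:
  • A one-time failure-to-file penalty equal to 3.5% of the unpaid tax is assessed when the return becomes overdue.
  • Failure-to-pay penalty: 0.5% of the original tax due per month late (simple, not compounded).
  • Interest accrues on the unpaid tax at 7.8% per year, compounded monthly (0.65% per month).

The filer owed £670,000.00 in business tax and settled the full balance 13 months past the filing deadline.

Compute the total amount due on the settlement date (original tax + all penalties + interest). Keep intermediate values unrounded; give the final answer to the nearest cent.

£795,876.47

Failure-to-file penalty: 3.5% × £670,000.00 = £23,450.00
Failure-to-pay penalty = 0.5% × £670,000.00 × 13 mo = £43,550.00
Interest: £670,000.00 × ((1 + 0.0065)^13 − 1) = £670,000.00 × 0.0878753… = £58,876.4739…
Total = £670,000.00 + £67,000.0000 + £58,876.4739… = £795,876.47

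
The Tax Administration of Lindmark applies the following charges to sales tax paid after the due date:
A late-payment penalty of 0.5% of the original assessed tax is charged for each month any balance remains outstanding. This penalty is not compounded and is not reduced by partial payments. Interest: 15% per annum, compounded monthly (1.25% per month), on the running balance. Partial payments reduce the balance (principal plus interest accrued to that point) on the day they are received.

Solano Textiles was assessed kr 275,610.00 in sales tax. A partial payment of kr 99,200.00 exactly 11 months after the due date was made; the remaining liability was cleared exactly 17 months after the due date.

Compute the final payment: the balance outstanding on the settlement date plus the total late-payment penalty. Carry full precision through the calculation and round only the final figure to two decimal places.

kr 256,966.87

Balance at month 11: kr 275,610.0000 × (1 + 0.0125)^11 = kr 315,965.9779…
After kr 99,200.00 payment: kr 315,965.9779… − kr 99,200.00 = kr 216,765.9779…
Balance at month 17: kr 216,765.9779… × (1 + 0.0125)^6 = kr 233,540.0187…
Penalty: 17 × 0.5% × kr 275,610.00 = kr 23,426.85
Final settlement = outstanding balance + penalty = kr 233,540.0187… + kr 23,426.85 = kr 256,966.87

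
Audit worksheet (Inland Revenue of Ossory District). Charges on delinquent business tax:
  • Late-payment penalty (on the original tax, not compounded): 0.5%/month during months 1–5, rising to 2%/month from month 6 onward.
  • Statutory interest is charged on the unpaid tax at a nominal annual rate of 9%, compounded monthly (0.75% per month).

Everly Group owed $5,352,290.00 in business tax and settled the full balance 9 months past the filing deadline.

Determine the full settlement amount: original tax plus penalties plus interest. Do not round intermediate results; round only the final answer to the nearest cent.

$6,286,590.23

Penalty, months 1–5: 5 × 0.5% × $5,352,290.00 = $133,807.25
Penalty, months 6–9: 4 × 2% × $5,352,290.00 = $428,183.20
Interest: $5,352,290.00 × ((1 + 0.0075)^9 − 1) = $5,352,290.00 × 0.0695608… = $372,309.7839…
Total = $5,352,290.00 + $561,990.4500 + $372,309.7839… = $6,286,590.23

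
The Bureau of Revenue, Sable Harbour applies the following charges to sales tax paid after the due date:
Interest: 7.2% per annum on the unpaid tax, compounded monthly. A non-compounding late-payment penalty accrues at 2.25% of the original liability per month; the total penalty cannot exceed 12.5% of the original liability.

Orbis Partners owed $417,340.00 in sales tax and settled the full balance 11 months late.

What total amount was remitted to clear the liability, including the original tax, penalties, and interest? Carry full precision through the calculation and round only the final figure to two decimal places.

Penalty (uncapped): 11 × 2.25% × $417,340.00 = $103,291.65; cap = 12.5% × $417,340.00 = $52,167.50 → penalty = $52,167.50
Interest (7.2%/yr ÷ 12 = 0.6%/month): $417,340.00 × ((1 + 0.006)^11 − 1) = $28,385.8272…
Total = $417,340.00 + $52,167.5000 + $28,385.8272… = $497,893.33

$497,893.33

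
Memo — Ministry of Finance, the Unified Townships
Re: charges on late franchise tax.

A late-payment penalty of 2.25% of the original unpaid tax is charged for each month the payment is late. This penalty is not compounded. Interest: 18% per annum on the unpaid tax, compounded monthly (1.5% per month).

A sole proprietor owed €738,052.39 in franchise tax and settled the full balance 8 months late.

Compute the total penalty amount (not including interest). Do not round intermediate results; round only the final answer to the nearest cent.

Late-payment penalty = 2.25% × €738,052.39 × 8 mo = €132,849.43…

€132,849.43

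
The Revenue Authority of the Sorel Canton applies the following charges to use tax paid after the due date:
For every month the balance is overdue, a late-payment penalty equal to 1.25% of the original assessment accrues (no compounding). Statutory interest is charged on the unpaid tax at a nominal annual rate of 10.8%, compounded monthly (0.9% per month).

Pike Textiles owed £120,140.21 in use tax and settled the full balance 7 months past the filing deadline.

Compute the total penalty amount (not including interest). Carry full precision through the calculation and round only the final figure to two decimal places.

£10,512.27

Late-payment penalty: 7 × 1.25% × £120,140.21 = £10,512.27…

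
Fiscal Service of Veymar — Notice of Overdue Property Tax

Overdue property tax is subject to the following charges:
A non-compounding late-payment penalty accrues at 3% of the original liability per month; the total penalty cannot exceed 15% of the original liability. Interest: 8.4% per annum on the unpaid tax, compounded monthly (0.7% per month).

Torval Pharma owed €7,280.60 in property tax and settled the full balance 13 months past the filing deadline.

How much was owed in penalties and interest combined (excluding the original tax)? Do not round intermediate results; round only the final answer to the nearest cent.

€1,783.18

Penalty (uncapped): 13 × 3% × €7,280.60 = €2,839.43…; cap = 15% × €7,280.60 = €1,092.09 → penalty = €1,092.09
Interest: €7,280.60 × ((1 + 0.007)^13 − 1) = €7,280.60 × 0.0949218… = €691.0879…
Penalties + interest = €1,092.0900 + €691.0879… = €1,783.18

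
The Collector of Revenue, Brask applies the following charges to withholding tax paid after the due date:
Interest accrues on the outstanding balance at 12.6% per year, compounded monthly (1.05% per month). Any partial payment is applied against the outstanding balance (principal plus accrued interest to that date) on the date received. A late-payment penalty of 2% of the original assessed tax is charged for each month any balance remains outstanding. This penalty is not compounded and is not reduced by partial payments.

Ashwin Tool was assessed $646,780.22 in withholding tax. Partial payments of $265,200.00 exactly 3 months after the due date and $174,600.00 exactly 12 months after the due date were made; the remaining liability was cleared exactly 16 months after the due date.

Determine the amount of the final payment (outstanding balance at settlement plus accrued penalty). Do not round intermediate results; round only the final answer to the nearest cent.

$485,579.79

Balance at month 3: $646,780.2200 × (1 + 0.0105)^3 = $667,368.4682…
After $265,200.00 payment: $667,368.4682… − $265,200.00 = $402,168.4682…
Balance at month 12: $402,168.4682… × (1 + 0.0105)^9 = $441,809.3246…
After $174,600.00 payment: $441,809.3246… − $174,600.00 = $267,209.3246…
Balance at month 16: $267,209.3246… × (1 + 0.0105)^4 = $278,610.1158…
Penalty: 16 × 2% × $646,780.22 = $206,969.67…
Final settlement = outstanding balance + penalty = $278,610.1158… + $206,969.67… = $485,579.79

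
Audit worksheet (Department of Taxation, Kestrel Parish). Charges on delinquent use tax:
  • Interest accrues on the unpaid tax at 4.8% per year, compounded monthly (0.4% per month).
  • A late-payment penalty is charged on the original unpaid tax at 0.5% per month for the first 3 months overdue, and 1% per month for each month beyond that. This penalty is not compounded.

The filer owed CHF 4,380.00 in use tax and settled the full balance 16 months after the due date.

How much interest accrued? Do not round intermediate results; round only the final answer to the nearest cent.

Interest: CHF 4,380.00 × ((1 + 0.004)^16 − 1) = CHF 4,380.00 × 0.0659563… = CHF 288.8886…

CHF 288.89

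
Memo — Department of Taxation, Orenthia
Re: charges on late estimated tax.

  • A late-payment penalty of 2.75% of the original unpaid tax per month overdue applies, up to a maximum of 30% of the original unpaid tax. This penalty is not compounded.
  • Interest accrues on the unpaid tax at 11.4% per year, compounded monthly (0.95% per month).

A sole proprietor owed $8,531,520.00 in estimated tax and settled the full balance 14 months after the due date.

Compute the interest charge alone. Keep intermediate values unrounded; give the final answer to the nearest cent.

Interest: $8,531,520.00 × ((1 + 0.0095)^14 − 1) = $8,531,520.00 × 0.1415331… = $1,207,492.8560…

$1,207,492.86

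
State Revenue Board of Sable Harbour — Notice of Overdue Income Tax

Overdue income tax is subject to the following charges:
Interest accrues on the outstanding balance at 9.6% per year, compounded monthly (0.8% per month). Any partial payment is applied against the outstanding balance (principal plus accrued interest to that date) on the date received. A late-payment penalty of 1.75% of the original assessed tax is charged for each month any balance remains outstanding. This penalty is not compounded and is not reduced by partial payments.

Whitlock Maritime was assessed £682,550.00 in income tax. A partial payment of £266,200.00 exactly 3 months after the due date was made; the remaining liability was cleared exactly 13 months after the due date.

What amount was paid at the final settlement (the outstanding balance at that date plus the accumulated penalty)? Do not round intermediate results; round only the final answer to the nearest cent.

£624,045.35

Balance at month 3: £682,550.0000 × (1 + 0.008)^3 = £699,062.5991…
After £266,200.00 payment: £699,062.5991… − £266,200.00 = £432,862.5991…
Balance at month 13: £432,862.5991… × (1 + 0.008)^10 = £468,765.2223…
Penalty: 13 × 1.75% × £682,550.00 = £155,280.13…
Final settlement = outstanding balance + penalty = £468,765.2223… + £155,280.13… = £624,045.35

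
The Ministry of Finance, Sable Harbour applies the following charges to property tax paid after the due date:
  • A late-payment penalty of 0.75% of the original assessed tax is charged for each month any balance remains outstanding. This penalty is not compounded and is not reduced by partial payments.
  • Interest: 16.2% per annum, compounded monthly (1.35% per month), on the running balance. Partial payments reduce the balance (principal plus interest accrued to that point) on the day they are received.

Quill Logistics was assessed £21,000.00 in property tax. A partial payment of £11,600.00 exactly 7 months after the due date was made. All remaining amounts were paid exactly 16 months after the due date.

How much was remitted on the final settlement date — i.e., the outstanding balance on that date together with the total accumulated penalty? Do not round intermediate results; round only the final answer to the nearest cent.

£15,457.56

Balance at month 7: £21,000.0000 × (1 + 0.0135)^7 = £23,066.7052…
After £11,600.00 payment: £23,066.7052… − £11,600.00 = £11,466.7052…
Balance at month 16: £11,466.7052… × (1 + 0.0135)^9 = £12,937.5615…
Penalty: 16 × 0.75% × £21,000.00 = £2,520.00
Final settlement = outstanding balance + penalty = £12,937.5615… + £2,520.00 = £15,457.56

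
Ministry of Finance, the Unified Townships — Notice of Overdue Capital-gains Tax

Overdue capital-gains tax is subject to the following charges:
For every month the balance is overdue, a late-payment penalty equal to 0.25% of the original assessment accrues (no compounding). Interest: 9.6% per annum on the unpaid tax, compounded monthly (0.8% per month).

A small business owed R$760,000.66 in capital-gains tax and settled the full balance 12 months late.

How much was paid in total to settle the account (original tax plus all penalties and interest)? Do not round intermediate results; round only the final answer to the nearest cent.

R$859,058.15

Late-payment penalty: 12 × 0.25% × R$760,000.66 = R$22,800.02…
Interest: R$760,000.66 × ((1 + 0.008)^12 − 1) = R$760,000.66 × 0.1003387… = R$76,257.4734…
Total = R$760,000.66 + R$22,800.0198 + R$76,257.4734… = R$859,058.15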